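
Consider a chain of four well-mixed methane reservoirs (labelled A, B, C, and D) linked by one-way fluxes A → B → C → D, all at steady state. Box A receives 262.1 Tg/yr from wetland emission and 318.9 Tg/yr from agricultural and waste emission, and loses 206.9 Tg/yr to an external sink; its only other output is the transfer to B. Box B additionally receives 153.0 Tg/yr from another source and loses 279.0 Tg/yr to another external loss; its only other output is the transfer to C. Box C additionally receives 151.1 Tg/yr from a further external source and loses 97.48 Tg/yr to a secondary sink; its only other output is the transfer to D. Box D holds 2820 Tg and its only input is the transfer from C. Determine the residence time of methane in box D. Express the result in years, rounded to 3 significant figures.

Box A: F(A→B) = (262.1 + 318.9) − 206.9 = 374.10 Tg/yr.
Box B: F(B→C) = (374.10 + 153.0) − 279.0 = 248.10 Tg/yr.
Box C: F(C→D) = (248.10 + 151.1) − 97.48 = 301.72 Tg/yr.
Box D throughput = its input = 301.72 Tg/yr; τ = 2820 / 301.72 = 9.346 yr.

9.35 yr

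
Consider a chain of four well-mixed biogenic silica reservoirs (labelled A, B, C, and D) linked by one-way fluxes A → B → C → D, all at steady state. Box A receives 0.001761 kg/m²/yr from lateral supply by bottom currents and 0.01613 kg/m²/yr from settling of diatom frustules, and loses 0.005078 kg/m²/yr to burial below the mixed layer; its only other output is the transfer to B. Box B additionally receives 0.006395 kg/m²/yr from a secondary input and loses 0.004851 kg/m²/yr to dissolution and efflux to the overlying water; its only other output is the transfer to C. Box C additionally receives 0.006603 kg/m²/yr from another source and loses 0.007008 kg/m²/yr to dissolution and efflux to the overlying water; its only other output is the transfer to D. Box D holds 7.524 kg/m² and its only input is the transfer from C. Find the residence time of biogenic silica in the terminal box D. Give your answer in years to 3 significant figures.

539 yr

Box A: F(A→B) = (0.001761 + 0.01613) − 0.005078 = 0.012813 kg/m²/yr.
Box B: F(B→C) = (0.012813 + 0.006395) − 0.004851 = 0.014357 kg/m²/yr.
Box C: F(C→D) = (0.014357 + 0.006603) − 0.007008 = 0.013952 kg/m²/yr.
Box D throughput = its input = 0.013952 kg/m²/yr; τ = 7.524 / 0.013952 = 539.3 yr.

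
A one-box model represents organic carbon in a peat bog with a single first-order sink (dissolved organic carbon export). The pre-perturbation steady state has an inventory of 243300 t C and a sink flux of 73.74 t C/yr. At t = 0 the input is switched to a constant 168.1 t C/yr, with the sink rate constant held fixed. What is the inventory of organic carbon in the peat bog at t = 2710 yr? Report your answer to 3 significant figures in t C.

418000 t C

The sink rate constant is k = F₀/M₀ = 73.74/243300 = 0.0003031 yr⁻¹.
Solving dM/dt = F₁ − kM with M(0) = M₀ gives M(t) = F₁/k + (M₀ − F₁/k)·e^(−kt).
F₁/k = 168.1/0.0003031 = 554630 t C; kt = 0.0003031 × 2710 = 0.8214, e^(−kt) = 0.4398.
M(2710) = 554630 + (243300 − 554630) × 0.4398 = 554630 − 136900 = 417700 t C.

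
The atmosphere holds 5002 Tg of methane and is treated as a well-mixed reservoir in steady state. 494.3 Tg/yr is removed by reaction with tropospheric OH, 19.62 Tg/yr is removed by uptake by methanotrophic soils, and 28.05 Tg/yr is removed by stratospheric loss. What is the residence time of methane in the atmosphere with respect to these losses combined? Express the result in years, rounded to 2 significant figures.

9.2 yr

Total removal = 494.3 + 19.62 + 28.05 = 541.97 Tg/yr.
τ = M / ΣF_out = 5002 / 541.97 = 9.229 yr.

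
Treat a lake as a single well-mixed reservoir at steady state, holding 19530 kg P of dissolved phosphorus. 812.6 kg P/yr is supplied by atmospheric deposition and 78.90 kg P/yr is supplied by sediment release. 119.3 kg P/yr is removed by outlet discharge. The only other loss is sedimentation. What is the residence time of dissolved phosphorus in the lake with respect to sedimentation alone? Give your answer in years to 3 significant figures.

At steady state ΣF_in = ΣF_out.
ΣF_in = 812.6 + 78.90 = 891.50 kg P/yr.
Sedimentation flux = ΣF_in − (119.3) = 891.50 − 119.3 = 772.2 kg P/yr.
τ = M / F = 19530 / 772.2 = 25.29 yr.

25.3 yr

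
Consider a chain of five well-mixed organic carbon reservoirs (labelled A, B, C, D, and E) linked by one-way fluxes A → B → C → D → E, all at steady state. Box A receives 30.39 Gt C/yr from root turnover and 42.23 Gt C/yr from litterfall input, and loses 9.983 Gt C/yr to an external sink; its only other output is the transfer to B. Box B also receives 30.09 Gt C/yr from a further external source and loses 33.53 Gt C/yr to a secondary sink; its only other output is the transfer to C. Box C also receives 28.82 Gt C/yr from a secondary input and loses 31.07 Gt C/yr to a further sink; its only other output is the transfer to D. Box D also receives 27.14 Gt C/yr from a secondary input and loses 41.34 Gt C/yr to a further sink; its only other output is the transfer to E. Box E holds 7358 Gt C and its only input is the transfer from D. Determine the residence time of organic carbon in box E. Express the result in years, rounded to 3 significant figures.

172 yr

Box A: F(A→B) = (30.39 + 42.23) − 9.983 = 62.637 Gt C/yr.
Box B: F(B→C) = (62.637 + 30.09) − 33.53 = 59.197 Gt C/yr.
Box C: F(C→D) = (59.197 + 28.82) − 31.07 = 56.947 Gt C/yr.
Box D: F(D→E) = (56.947 + 27.14) − 41.34 = 42.747 Gt C/yr.
Box E throughput = its input = 42.747 Gt C/yr; τ = 7358 / 42.747 = 172.1 yr.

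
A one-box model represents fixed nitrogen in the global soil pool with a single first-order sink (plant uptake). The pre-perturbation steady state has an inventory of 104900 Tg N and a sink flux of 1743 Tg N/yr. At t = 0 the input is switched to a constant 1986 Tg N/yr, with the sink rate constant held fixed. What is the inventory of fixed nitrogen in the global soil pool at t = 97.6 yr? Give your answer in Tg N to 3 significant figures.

117000 Tg N

τ = M₀/F₀ = 104900/1743 = 60.18 yr; rate constant k = 1/τ.
New steady state M_∞ = F₁/k = F₁·τ = 1986 × 60.18 = 119520 Tg N.
M(t) = M_∞ + (M₀ − M_∞)·e^(−t/τ); t/τ = 97.6/60.18 = 1.622, so e^(−t/τ) = 0.1976.
M(t) = 119520 − 14620 × 0.1976 = 116640 Tg N.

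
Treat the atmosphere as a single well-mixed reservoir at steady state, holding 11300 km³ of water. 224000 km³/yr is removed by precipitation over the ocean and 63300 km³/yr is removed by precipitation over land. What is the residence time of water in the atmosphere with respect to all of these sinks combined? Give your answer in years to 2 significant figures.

Total removal flux = 224000 + 63300 = 287300 km³/yr.
τ = M / ΣF_out = 11300 / 287300 = 0.03933 yr.

0.039 yr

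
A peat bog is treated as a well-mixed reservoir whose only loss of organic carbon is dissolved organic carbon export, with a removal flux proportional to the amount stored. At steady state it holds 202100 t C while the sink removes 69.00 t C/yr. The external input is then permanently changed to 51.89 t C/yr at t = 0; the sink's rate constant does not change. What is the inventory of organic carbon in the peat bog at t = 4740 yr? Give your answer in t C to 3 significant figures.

162000 t C

τ = M₀/F₀ = 202100/69.00 = 2929 yr; rate constant k = 1/τ.
New steady state M_∞ = F₁/k = F₁·τ = 51.89 × 2929 = 151990 t C.
M(t) = M_∞ + (M₀ − M_∞)·e^(−t/τ); t/τ = 4740/2929 = 1.618, so e^(−t/τ) = 0.1982.
M(t) = 151990 + 50110 × 0.1982 = 161920 t C.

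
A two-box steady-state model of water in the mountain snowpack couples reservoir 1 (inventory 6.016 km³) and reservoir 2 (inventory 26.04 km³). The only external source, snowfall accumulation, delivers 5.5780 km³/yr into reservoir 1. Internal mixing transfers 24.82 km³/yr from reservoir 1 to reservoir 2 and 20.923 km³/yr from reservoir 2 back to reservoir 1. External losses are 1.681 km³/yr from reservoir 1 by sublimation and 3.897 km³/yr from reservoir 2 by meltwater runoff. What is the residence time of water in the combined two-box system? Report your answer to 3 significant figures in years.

For the system as a whole, the A↔B exchange is internal and contributes nothing to the throughput; only the external sinks remove mass.
M_total = 6.016 + 26.04 = 32.056 km³.
ΣF_external_out = 1.681 + 3.897 = 5.5780 km³/yr.
τ = M_total / ΣF_ext = 32.056 / 5.5780 = 5.747 yr.

5.75 yr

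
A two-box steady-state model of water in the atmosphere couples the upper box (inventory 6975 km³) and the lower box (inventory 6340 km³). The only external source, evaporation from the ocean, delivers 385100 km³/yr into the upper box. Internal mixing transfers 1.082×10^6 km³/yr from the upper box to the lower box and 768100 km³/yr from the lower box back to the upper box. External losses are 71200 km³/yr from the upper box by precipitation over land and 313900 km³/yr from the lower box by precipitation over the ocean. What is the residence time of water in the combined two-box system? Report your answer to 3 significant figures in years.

For the system as a whole, the A↔B exchange is internal and contributes nothing to the throughput; only the external sinks remove mass.
M_total = 6975 + 6340 = 13315 km³.
ΣF_external_out = 71200 + 313900 = 385100 km³/yr.
τ = M_total / ΣF_ext = 13315 / 385100 = 0.03458 yr.

0.0346 yr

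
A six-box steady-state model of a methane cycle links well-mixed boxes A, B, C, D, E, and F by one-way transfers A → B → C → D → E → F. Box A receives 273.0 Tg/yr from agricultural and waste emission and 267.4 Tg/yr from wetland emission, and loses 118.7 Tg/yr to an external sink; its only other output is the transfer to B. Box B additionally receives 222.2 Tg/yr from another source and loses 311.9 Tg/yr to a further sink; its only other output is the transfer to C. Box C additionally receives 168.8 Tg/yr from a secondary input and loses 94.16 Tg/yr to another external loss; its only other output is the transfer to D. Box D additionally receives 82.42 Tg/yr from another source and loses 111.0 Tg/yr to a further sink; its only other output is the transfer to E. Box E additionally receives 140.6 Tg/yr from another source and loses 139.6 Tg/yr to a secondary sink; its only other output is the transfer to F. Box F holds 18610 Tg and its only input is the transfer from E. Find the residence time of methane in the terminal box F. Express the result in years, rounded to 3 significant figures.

Box A: F(A→B) = (273.0 + 267.4) − 118.7 = 421.70 Tg/yr.
Box B: F(B→C) = (421.70 + 222.2) − 311.9 = 332.00 Tg/yr.
Box C: F(C→D) = (332.00 + 168.8) − 94.16 = 406.64 Tg/yr.
Box D: F(D→E) = (406.64 + 82.42) − 111.0 = 378.06 Tg/yr.
Box E: F(E→F) = (378.06 + 140.6) − 139.6 = 379.06 Tg/yr.
Box F throughput = its input = 379.06 Tg/yr; τ = 18610 / 379.06 = 49.10 yr.

49.1 yr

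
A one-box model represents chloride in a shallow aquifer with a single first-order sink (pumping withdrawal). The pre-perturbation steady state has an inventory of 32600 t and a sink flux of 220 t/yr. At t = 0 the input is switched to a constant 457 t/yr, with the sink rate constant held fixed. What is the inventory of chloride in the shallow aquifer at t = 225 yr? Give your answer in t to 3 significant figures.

τ = M₀/F₀ = 32600/220 = 148.2 yr; rate constant k = 1/τ.
New steady state M_∞ = F₁/k = F₁·τ = 457 × 148.2 = 67719 t.
M(t) = M_∞ + (M₀ − M_∞)·e^(−t/τ); t/τ = 225/148.2 = 1.518, so e^(−t/τ) = 0.2191.
M(t) = 67719 − 35120 × 0.2191 = 60026 t.

60000 t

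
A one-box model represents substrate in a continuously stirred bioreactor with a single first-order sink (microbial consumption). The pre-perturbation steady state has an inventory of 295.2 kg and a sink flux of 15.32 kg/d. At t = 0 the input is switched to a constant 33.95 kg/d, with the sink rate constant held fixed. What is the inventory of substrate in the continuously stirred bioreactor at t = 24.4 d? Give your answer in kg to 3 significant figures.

Residence time τ = M₀/F₀ = 19.27 d. The eventual steady state is M_∞ = M₀·(F₁/F₀) = 295.2 × 33.95/15.32 = 654.18 kg.
The anomaly ΔM(t) = M(t) − M_∞ decays as ΔM₀·e^(−t/τ) with ΔM₀ = 295.2 − 654.18 = −359.0 kg.
At t = 24.4 d, e^(−t/τ) = e^(−1.266) = 0.2819, so ΔM = −101.2 kg and M = 654.18 − 101.2 = 552.99 kg.

553 kg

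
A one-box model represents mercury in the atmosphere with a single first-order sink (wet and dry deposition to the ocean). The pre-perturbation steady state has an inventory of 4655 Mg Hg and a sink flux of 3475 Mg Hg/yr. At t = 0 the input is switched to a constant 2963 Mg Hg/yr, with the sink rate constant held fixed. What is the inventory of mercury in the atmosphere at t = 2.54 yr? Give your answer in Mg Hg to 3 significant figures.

4070 Mg Hg

τ = M₀/F₀ = 4655/3475 = 1.340 yr; rate constant k = 1/τ.
New steady state M_∞ = F₁/k = F₁·τ = 2963 × 1.340 = 3969.1 Mg Hg.
M(t) = M_∞ + (M₀ − M_∞)·e^(−t/τ); t/τ = 2.54/1.340 = 1.896, so e^(−t/τ) = 0.1501.
M(t) = 3969.1 + 685.9 × 0.1501 = 4072.1 Mg Hg.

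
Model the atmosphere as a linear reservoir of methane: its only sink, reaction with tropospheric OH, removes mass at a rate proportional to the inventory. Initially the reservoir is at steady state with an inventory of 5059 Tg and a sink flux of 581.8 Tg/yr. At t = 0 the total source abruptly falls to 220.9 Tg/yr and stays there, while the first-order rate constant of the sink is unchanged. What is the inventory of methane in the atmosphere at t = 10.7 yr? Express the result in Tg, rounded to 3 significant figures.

Residence time τ = M₀/F₀ = 8.695 yr. The eventual steady state is M_∞ = M₀·(F₁/F₀) = 5059 × 220.9/581.8 = 1920.8 Tg.
The anomaly ΔM(t) = M(t) − M_∞ decays as ΔM₀·e^(−t/τ) with ΔM₀ = 5059 − 1920.8 = 3138 Tg.
At t = 10.7 yr, e^(−t/τ) = e^(−1.231) = 0.2921, so ΔM = 916.8 Tg and M = 1920.8 + 916.8 = 2837.6 Tg.

2840 Tg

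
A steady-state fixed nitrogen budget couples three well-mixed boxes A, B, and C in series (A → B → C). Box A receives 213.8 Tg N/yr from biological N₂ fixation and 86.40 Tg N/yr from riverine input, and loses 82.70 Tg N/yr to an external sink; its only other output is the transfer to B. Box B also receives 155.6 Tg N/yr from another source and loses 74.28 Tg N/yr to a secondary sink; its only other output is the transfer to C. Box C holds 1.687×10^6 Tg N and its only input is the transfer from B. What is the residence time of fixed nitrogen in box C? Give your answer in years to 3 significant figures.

Box A: F(A→B) = (213.8 + 86.40) − 82.70 = 217.50 Tg N/yr.
Box B: F(B→C) = (217.50 + 155.6) − 74.28 = 298.82 Tg N/yr.
Box C throughput = its input = 298.82 Tg N/yr; τ = 1.687×10^6 / 298.82 = 5646 yr.

5650 yr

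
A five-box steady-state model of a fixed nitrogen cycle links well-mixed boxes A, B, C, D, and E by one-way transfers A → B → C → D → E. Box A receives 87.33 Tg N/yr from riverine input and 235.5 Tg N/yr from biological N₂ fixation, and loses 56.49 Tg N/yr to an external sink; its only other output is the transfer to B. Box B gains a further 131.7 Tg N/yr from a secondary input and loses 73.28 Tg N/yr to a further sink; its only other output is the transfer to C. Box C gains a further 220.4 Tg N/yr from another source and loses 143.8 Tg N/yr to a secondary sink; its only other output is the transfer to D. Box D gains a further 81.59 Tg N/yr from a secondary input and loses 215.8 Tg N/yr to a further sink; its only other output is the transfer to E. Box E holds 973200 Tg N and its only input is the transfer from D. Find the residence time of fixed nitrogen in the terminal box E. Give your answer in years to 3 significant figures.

Box A: F(A→B) = (87.33 + 235.5) − 56.49 = 266.34 Tg N/yr.
Box B: F(B→C) = (266.34 + 131.7) − 73.28 = 324.76 Tg N/yr.
Box C: F(C→D) = (324.76 + 220.4) − 143.8 = 401.36 Tg N/yr.
Box D: F(D→E) = (401.36 + 81.59) − 215.8 = 267.15 Tg N/yr.
Box E throughput = its input = 267.15 Tg N/yr; τ = 973200 / 267.15 = 3643 yr.

3640 yr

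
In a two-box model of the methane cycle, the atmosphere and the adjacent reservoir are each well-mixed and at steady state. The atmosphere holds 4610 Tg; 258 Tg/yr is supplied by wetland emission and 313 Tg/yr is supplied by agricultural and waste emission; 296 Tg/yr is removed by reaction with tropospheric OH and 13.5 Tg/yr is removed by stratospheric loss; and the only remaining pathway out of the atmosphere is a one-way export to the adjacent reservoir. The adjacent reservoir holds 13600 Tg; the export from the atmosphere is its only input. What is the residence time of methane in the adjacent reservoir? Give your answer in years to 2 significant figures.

Balance the atmosphere: ΣF_in = 258 + 313 = 571.00 Tg/yr.
Export to the adjacent reservoir = ΣF_in − (296 + 13.5) = 261.50 Tg/yr.
At steady state the output of the adjacent reservoir equals its input, 261.50 Tg/yr.
τ = M / F = 13600 / 261.50 = 52.01 yr.

52 yr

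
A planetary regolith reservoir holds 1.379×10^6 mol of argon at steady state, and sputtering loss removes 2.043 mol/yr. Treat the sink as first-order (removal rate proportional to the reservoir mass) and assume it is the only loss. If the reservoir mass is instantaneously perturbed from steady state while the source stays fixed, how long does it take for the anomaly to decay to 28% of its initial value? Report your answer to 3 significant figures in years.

For a linear reservoir the anomaly decays as exp(−t/τ) with τ = M/F = 1.379×10^6/2.043 = 675000 yr.
exp(−t/τ) = 0.28 ⇒ t = −τ ln(0.28) = 675000 × 1.273 = 859200 yr.

859000 yr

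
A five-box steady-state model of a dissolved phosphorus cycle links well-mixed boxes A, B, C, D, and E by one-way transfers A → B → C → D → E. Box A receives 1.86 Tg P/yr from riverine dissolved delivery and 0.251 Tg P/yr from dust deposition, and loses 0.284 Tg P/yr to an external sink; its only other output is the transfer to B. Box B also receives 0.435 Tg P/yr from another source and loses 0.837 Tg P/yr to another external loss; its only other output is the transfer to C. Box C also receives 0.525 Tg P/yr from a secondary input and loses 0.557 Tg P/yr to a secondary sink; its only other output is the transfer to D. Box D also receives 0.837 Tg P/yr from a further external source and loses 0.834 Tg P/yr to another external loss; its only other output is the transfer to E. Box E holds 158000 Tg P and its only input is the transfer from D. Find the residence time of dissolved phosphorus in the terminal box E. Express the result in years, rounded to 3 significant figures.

Box A: F(A→B) = (1.86 + 0.251) − 0.284 = 1.8270 Tg P/yr.
Box B: F(B→C) = (1.8270 + 0.435) − 0.837 = 1.4250 Tg P/yr.
Box C: F(C→D) = (1.4250 + 0.525) − 0.557 = 1.3930 Tg P/yr.
Box D: F(D→E) = (1.3930 + 0.837) − 0.834 = 1.3960 Tg P/yr.
Box E throughput = its input = 1.3960 Tg P/yr; τ = 158000 / 1.3960 = 113200 yr.

113000 yr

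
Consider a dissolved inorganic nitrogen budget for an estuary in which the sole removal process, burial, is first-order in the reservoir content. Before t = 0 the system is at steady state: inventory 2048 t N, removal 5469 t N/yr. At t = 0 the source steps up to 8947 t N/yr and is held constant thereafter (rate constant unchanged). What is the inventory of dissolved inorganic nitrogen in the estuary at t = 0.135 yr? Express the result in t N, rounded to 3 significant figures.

2440 t N

The sink rate constant is k = F₀/M₀ = 5469/2048 = 2.670 yr⁻¹.
Solving dM/dt = F₁ − kM with M(0) = M₀ gives M(t) = F₁/k + (M₀ − F₁/k)·e^(−kt).
F₁/k = 8947/2.670 = 3350.4 t N; kt = 2.670 × 0.135 = 0.3605, e^(−kt) = 0.6973.
M(0.135) = 3350.4 + (2048 − 3350.4) × 0.6973 = 3350.4 − 908.2 = 2442.2 t N.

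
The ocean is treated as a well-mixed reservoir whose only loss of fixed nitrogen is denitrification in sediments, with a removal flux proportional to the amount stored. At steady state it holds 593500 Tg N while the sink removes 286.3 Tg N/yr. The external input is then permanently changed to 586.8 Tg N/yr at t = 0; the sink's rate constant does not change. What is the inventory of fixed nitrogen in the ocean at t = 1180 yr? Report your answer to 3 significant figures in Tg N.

864000 Tg N

Residence time τ = M₀/F₀ = 2073 yr. The eventual steady state is M_∞ = M₀·(F₁/F₀) = 593500 × 586.8/286.3 = 1.2164×10^6 Tg N.
The anomaly ΔM(t) = M(t) − M_∞ decays as ΔM₀·e^(−t/τ) with ΔM₀ = 593500 − 1.2164×10^6 = −622900 Tg N.
At t = 1180 yr, e^(−t/τ) = e^(−0.5692) = 0.5660, so ΔM = −352600 Tg N and M = 1.2164×10^6 − 352600 = 863880 Tg N.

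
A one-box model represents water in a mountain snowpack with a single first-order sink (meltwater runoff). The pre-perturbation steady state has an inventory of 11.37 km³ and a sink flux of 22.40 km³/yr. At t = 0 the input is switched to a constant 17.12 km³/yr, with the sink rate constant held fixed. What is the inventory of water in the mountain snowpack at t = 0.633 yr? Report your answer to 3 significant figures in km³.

The sink rate constant is k = F₀/M₀ = 22.40/11.37 = 1.970 yr⁻¹.
Solving dM/dt = F₁ − kM with M(0) = M₀ gives M(t) = F₁/k + (M₀ − F₁/k)·e^(−kt).
F₁/k = 17.12/1.970 = 8.6899 km³; kt = 1.970 × 0.633 = 1.247, e^(−kt) = 0.2873.
M(0.633) = 8.6899 + (11.37 − 8.6899) × 0.2873 = 8.6899 + 0.7701 = 9.4600 km³.

9.46 km³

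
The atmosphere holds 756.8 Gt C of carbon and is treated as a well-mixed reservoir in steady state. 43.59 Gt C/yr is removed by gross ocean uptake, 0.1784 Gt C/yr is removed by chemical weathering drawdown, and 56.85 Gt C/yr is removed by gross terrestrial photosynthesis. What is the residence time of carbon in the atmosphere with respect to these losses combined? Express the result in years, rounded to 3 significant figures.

7.52 yr

Total removal = 43.59 + 0.1784 + 56.85 = 100.62 Gt C/yr.
τ = M / ΣF_out = 756.8 / 100.62 = 7.521 yr.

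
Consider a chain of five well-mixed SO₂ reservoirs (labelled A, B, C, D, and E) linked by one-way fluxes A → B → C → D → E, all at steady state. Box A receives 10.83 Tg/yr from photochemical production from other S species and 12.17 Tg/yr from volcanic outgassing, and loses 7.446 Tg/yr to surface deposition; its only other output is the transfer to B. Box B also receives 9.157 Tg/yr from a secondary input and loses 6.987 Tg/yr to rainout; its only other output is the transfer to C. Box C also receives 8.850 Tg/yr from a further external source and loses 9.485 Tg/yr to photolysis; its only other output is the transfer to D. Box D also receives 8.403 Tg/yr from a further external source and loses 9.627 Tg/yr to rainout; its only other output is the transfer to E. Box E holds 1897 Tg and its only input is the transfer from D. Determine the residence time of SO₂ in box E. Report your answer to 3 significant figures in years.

120 yr

Box A: F(A→B) = (10.83 + 12.17) − 7.446 = 15.554 Tg/yr.
Box B: F(B→C) = (15.554 + 9.157) − 6.987 = 17.724 Tg/yr.
Box C: F(C→D) = (17.724 + 8.850) − 9.485 = 17.089 Tg/yr.
Box D: F(D→E) = (17.089 + 8.403) − 9.627 = 15.865 Tg/yr.
Box E throughput = its input = 15.865 Tg/yr; τ = 1897 / 15.865 = 119.6 yr.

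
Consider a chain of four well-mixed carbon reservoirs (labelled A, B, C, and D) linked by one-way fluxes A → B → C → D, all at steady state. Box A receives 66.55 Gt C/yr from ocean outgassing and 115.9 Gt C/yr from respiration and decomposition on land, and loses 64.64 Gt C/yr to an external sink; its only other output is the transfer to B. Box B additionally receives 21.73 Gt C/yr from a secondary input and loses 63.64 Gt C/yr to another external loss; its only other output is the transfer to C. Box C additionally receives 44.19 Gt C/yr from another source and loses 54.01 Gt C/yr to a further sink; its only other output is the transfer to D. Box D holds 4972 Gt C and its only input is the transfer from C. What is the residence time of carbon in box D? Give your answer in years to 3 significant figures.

75.2 yr

Box A: F(A→B) = (66.55 + 115.9) − 64.64 = 117.81 Gt C/yr.
Box B: F(B→C) = (117.81 + 21.73) − 63.64 = 75.900 Gt C/yr.
Box C: F(C→D) = (75.900 + 44.19) − 54.01 = 66.080 Gt C/yr.
Box D throughput = its input = 66.080 Gt C/yr; τ = 4972 / 66.080 = 75.24 yr.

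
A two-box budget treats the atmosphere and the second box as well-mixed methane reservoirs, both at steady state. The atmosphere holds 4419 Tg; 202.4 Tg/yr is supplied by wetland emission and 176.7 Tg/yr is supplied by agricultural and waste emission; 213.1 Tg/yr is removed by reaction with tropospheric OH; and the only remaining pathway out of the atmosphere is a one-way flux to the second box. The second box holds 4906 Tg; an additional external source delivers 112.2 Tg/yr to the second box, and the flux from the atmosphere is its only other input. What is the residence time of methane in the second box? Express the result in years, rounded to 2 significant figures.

Balance the atmosphere: ΣF_in = 202.4 + 176.7 = 379.10 Tg/yr.
Flux to the second box = ΣF_in − (213.1) = 166.00 Tg/yr.
Total input to the second box = 166.00 + 112.2 = 278.20 Tg/yr; at steady state this equals its total output.
τ = M / F = 4906 / 278.20 = 17.63 yr.

18 yr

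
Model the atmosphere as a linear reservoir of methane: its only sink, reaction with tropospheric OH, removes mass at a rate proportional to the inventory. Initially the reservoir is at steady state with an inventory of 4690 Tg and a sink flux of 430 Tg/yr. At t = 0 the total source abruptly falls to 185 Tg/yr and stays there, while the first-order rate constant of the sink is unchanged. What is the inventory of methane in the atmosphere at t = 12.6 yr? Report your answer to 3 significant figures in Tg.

2860 Tg

τ = M₀/F₀ = 4690/430 = 10.91 yr; rate constant k = 1/τ.
New steady state M_∞ = F₁/k = F₁·τ = 185 × 10.91 = 2017.8 Tg.
M(t) = M_∞ + (M₀ − M_∞)·e^(−t/τ); t/τ = 12.6/10.91 = 1.155, so e^(−t/τ) = 0.3150.
M(t) = 2017.8 + 2672 × 0.3150 = 2859.5 Tg.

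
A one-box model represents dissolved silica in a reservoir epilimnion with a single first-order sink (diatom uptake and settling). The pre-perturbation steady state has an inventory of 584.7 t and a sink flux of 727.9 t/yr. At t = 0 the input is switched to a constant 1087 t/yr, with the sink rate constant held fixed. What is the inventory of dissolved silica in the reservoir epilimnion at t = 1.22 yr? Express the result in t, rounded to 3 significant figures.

Residence time τ = M₀/F₀ = 0.8033 yr. The eventual steady state is M_∞ = M₀·(F₁/F₀) = 584.7 × 1087/727.9 = 873.15 t.
The anomaly ΔM(t) = M(t) − M_∞ decays as ΔM₀·e^(−t/τ) with ΔM₀ = 584.7 − 873.15 = −288.5 t.
At t = 1.22 yr, e^(−t/τ) = e^(−1.519) = 0.2190, so ΔM = −63.16 t and M = 873.15 − 63.16 = 809.99 t.

810 t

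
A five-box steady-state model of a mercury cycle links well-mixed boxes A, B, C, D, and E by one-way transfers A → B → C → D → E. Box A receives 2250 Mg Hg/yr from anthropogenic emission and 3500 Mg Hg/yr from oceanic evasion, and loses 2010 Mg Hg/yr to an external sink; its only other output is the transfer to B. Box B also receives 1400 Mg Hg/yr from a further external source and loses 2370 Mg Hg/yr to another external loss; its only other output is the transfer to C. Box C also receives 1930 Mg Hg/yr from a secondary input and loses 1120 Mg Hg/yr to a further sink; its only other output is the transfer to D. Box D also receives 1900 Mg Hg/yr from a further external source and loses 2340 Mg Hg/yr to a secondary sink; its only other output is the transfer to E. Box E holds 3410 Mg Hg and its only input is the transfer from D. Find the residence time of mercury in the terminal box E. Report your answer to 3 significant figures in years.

Box A: F(A→B) = (2250 + 3500) − 2010 = 3740.0 Mg Hg/yr.
Box B: F(B→C) = (3740.0 + 1400) − 2370 = 2770.0 Mg Hg/yr.
Box C: F(C→D) = (2770.0 + 1930) − 1120 = 3580.0 Mg Hg/yr.
Box D: F(D→E) = (3580.0 + 1900) − 2340 = 3140.0 Mg Hg/yr.
Box E throughput = its input = 3140.0 Mg Hg/yr; τ = 3410 / 3140.0 = 1.086 yr.

1.09 yr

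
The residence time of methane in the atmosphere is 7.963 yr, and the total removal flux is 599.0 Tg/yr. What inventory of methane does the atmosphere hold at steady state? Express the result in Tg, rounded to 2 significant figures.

4800 Tg

τ = M/F ⇒ M = τ × F = 7.963 × 599.0 = 4770 Tg.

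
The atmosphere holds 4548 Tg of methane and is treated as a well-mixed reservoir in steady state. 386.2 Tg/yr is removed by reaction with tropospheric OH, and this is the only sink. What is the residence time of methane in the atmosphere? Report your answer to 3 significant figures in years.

τ = M / F = 4548 / 386.2 = 11.78 yr.

11.8 yr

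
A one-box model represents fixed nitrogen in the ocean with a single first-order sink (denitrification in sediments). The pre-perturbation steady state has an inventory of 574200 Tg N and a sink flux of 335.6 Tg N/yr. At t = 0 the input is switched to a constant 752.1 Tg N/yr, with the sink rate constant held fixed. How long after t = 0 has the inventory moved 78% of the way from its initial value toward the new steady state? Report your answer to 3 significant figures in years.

τ = M₀/F₀ = 574200/335.6 = 1711 yr.
The remaining gap fraction is e^(−t/τ); 78% covered ⇒ e^(−t/τ) = 0.220.
t = −τ ln(0.220) = 1711 × 1.514 = 2591 yr.

2590 yr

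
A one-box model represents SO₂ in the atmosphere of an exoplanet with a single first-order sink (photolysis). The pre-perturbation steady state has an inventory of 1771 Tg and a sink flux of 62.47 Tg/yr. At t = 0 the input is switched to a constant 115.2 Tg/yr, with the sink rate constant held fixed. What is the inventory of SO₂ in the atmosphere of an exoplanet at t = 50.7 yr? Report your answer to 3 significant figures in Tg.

3020 Tg

τ = M₀/F₀ = 1771/62.47 = 28.35 yr; rate constant k = 1/τ.
New steady state M_∞ = F₁/k = F₁·τ = 115.2 × 28.35 = 3265.9 Tg.
M(t) = M_∞ + (M₀ − M_∞)·e^(−t/τ); t/τ = 50.7/28.35 = 1.788, so e^(−t/τ) = 0.1672.
M(t) = 3265.9 − 1495 × 0.1672 = 3015.9 Tg.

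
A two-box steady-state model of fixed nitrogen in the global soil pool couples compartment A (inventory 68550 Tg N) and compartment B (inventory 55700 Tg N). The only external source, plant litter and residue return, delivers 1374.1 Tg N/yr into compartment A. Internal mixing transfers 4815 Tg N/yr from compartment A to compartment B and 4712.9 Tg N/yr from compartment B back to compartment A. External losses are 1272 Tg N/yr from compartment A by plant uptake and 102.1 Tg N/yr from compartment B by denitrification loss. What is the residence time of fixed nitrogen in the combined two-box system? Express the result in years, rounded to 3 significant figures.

90.4 yr

For the system as a whole, the A↔B exchange is internal and contributes nothing to the throughput; only the external sinks remove mass.
M_total = 68550 + 55700 = 124250 Tg N.
ΣF_external_out = 1272 + 102.1 = 1374.1 Tg N/yr.
τ = M_total / ΣF_ext = 124250 / 1374.1 = 90.42 yr.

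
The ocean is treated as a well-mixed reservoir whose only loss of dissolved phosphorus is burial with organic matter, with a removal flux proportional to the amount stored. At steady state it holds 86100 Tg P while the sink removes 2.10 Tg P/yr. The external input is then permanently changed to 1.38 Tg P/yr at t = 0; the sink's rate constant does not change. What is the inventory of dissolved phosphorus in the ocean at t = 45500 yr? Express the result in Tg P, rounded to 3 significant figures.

66300 Tg P

Residence time τ = M₀/F₀ = 41000 yr. The eventual steady state is M_∞ = M₀·(F₁/F₀) = 86100 × 1.38/2.10 = 56580 Tg P.
The anomaly ΔM(t) = M(t) − M_∞ decays as ΔM₀·e^(−t/τ) with ΔM₀ = 86100 − 56580 = 29520 Tg P.
At t = 45500 yr, e^(−t/τ) = e^(−1.110) = 0.3296, so ΔM = 9731 Tg P and M = 56580 + 9731 = 66311 Tg P.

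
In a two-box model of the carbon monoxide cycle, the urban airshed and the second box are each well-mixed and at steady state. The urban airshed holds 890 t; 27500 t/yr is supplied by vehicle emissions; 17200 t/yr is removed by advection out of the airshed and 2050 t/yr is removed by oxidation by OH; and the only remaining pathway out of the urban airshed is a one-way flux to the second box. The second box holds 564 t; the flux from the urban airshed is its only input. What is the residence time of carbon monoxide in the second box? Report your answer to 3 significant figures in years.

Balance the urban airshed: ΣF_in = 27500 t/yr.
Flux to the second box = ΣF_in − (17200 + 2050) = 8250.0 t/yr.
At steady state the output of the second box equals its input, 8250.0 t/yr.
τ = M / F = 564 / 8250.0 = 0.06836 yr.

0.0684 yr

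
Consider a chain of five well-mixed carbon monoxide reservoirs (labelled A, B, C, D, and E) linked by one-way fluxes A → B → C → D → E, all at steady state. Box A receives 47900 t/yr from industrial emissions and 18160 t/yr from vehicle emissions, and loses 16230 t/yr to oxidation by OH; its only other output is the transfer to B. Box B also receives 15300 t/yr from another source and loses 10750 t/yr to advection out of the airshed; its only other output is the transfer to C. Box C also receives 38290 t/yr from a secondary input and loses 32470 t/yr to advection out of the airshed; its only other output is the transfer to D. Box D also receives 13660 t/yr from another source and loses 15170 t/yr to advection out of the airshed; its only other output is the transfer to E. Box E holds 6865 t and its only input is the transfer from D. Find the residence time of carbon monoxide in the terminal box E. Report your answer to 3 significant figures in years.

0.117 yr

Box A: F(A→B) = (47900 + 18160) − 16230 = 49830 t/yr.
Box B: F(B→C) = (49830 + 15300) − 10750 = 54380 t/yr.
Box C: F(C→D) = (54380 + 38290) − 32470 = 60200 t/yr.
Box D: F(D→E) = (60200 + 13660) − 15170 = 58690 t/yr.
Box E throughput = its input = 58690 t/yr; τ = 6865 / 58690 = 0.1170 yr.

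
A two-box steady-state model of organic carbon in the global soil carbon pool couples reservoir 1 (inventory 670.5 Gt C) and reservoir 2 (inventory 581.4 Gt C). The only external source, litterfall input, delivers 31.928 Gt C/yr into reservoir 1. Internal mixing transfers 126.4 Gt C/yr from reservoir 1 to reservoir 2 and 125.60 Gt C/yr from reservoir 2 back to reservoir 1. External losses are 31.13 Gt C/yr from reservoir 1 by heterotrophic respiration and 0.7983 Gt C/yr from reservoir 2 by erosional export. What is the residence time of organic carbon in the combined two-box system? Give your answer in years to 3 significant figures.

39.2 yr

For the system as a whole, the A↔B exchange is internal and contributes nothing to the throughput; only the external sinks remove mass.
M_total = 670.5 + 581.4 = 1251.9 Gt C.
ΣF_external_out = 31.13 + 0.7983 = 31.928 Gt C/yr.
τ = M_total / ΣF_ext = 1251.9 / 31.928 = 39.21 yr.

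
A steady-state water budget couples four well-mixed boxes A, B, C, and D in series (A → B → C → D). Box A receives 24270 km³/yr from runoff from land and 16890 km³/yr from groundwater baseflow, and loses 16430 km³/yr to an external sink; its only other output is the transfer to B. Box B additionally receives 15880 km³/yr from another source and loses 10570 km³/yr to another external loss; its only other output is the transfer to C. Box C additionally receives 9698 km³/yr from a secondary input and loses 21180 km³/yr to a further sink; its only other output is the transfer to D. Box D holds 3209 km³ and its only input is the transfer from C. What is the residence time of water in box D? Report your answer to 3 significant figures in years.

0.173 yr

Box A: F(A→B) = (24270 + 16890) − 16430 = 24730 km³/yr.
Box B: F(B→C) = (24730 + 15880) − 10570 = 30040 km³/yr.
Box C: F(C→D) = (30040 + 9698) − 21180 = 18558 km³/yr.
Box D throughput = its input = 18558 km³/yr; τ = 3209 / 18558 = 0.1729 yr.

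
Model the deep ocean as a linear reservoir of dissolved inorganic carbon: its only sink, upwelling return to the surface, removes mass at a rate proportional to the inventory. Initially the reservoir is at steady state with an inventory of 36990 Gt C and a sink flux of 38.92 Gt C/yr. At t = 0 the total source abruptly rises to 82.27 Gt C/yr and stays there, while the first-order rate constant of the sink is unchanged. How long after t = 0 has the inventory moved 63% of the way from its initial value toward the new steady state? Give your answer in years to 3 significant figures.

τ = M₀/F₀ = 36990/38.92 = 950.4 yr.
The remaining gap fraction is e^(−t/τ); 63% covered ⇒ e^(−t/τ) = 0.370.
t = −τ ln(0.370) = 950.4 × 0.9943 = 944.9 yr.

945 yr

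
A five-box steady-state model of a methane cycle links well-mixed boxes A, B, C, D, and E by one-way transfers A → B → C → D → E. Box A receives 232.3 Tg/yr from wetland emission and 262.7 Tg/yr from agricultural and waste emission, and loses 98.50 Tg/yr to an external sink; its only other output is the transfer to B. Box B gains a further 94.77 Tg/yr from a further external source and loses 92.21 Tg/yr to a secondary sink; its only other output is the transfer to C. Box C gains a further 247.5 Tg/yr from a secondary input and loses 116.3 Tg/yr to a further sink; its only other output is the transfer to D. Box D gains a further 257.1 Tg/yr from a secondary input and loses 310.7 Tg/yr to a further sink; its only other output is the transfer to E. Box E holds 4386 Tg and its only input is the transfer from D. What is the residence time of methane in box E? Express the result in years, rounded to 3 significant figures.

9.20 yr

Box A: F(A→B) = (232.3 + 262.7) − 98.50 = 396.50 Tg/yr.
Box B: F(B→C) = (396.50 + 94.77) − 92.21 = 399.06 Tg/yr.
Box C: F(C→D) = (399.06 + 247.5) − 116.3 = 530.26 Tg/yr.
Box D: F(D→E) = (530.26 + 257.1) − 310.7 = 476.66 Tg/yr.
Box E throughput = its input = 476.66 Tg/yr; τ = 4386 / 476.66 = 9.202 yr.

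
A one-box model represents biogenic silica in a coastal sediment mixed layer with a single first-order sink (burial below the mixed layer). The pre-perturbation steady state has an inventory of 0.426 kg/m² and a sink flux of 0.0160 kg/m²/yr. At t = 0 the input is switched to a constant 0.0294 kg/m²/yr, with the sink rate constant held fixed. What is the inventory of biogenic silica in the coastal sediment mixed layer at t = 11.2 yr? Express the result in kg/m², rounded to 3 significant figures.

0.549 kg/m²

The sink rate constant is k = F₀/M₀ = 0.0160/0.426 = 0.03756 yr⁻¹.
Solving dM/dt = F₁ − kM with M(0) = M₀ gives M(t) = F₁/k + (M₀ − F₁/k)·e^(−kt).
F₁/k = 0.0294/0.03756 = 0.78277 kg/m²; kt = 0.03756 × 11.2 = 0.4207, e^(−kt) = 0.6566.
M(11.2) = 0.78277 + (0.426 − 0.78277) × 0.6566 = 0.78277 − 0.2343 = 0.54851 kg/m².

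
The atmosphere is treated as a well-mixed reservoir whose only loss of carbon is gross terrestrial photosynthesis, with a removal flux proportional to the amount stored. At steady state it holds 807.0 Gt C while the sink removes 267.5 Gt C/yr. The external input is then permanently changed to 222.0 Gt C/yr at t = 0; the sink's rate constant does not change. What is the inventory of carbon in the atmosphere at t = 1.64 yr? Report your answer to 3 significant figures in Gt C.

τ = M₀/F₀ = 807.0/267.5 = 3.017 yr; rate constant k = 1/τ.
New steady state M_∞ = F₁/k = F₁·τ = 222.0 × 3.017 = 669.73 Gt C.
M(t) = M_∞ + (M₀ − M_∞)·e^(−t/τ); t/τ = 1.64/3.017 = 0.5436, so e^(−t/τ) = 0.5806.
M(t) = 669.73 + 137.3 × 0.5806 = 749.44 Gt C.

749 Gt C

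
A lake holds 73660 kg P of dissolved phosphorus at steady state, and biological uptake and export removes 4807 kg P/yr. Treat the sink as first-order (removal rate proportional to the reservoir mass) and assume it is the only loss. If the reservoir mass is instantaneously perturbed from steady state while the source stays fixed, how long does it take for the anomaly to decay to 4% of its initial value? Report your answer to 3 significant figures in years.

49.3 yr

For a linear reservoir the anomaly decays as exp(−t/τ) with τ = M/F = 73660/4807 = 15.32 yr.
exp(−t/τ) = 0.04 ⇒ t = −τ ln(0.04) = 15.32 × 3.219 = 49.32 yr.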